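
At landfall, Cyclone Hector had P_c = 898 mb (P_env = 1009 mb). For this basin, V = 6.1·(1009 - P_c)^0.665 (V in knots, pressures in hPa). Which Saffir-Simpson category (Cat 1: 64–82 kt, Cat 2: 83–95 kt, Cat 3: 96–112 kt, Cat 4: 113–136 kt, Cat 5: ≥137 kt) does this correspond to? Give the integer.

5

ΔP = 1009 − 898 = 111 mb.
V ≈ 6.1 × 111^0.665 = 6.1 × 22.92 ≈ 140 kt.
140 kt falls in the Category 5 band.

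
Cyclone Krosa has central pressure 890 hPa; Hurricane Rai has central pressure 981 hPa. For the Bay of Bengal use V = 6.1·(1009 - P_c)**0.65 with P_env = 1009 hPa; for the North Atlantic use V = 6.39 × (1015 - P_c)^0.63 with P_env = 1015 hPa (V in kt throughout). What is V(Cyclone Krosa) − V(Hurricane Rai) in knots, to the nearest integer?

77 kt

Cyclone Krosa: ΔP = 119; V ≈ 6.1 × 119^0.65 ≈ 136.28 kt.
Hurricane Rai: ΔP = 34; V ≈ 6.39 × 34^0.63 ≈ 58.93 kt.
Difference ≈ 136.28 − 58.93 = 77.35 → 77 kt.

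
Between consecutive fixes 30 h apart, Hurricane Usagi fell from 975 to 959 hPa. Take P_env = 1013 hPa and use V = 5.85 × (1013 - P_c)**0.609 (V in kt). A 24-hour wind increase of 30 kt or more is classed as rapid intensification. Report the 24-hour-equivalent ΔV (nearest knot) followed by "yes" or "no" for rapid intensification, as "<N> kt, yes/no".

V₁: ΔP = 38, V ≈ 5.85 × 38^0.609 ≈ 53.61 kt.
V₂: ΔP = 54, V ≈ 5.85 × 54^0.609 ≈ 66.40 kt.
ΔV over 30 h = 12.79 kt → 24 h equivalent = 12.79 × 24/30 ≈ 10.23 kt.
10 kt < 30 kt ⇒ not rapid intensification.

10 kt, no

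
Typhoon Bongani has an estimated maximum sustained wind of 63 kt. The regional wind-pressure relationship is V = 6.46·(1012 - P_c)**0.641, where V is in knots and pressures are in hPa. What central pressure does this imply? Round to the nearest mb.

977 mb

ΔP = (V / 6.46)^(1/0.641) = (63/6.46)^1.560.
63/6.46 = 9.752; 9.752^1.560 ≈ 34.92 mb.
P_c = 1012 − 34.92 = 977.08 ≈ 977 mb.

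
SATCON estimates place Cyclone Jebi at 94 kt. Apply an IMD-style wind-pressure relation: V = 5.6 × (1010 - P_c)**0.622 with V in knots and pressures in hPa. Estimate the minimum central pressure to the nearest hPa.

917 hPa

ΔP = (V / 5.6)^(1/0.622) = (94/5.6)^1.608.
94/5.6 = 16.786; 16.786^1.608 ≈ 93.19 hPa.
P_c = 1010 − 93.19 = 916.81 ≈ 917 hPa.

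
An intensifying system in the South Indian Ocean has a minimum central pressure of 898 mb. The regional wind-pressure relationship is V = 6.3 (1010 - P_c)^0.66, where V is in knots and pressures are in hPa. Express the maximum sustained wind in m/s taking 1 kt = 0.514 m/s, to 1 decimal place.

72.9 m/s

ΔP = 1010 − 898 = 112 mb.
V ≈ 6.3 × 112^0.66 = 6.3 × 22.516 ≈ 141.848 kt.
141.848 × 0.514 ≈ 72.91 m/s → 72.9 m/s.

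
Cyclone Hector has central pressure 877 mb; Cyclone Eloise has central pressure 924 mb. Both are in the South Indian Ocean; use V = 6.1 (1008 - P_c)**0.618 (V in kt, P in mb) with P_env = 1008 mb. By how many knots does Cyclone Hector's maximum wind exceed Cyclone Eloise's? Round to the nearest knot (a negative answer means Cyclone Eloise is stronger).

30 kt

Cyclone Hector: ΔP = 131; V ≈ 6.1 × 131^0.618 ≈ 124.11 kt.
Cyclone Eloise: ΔP = 84; V ≈ 6.1 × 84^0.618 ≈ 94.30 kt.
Difference ≈ 124.11 − 94.30 = 29.81 → 30 kt.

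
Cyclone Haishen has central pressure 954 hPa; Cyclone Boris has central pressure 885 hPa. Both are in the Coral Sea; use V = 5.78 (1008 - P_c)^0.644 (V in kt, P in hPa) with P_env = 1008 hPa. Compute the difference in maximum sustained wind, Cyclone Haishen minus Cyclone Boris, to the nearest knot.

Cyclone Haishen: ΔP = 54; V ≈ 5.78 × 54^0.644 ≈ 75.44 kt.
Cyclone Boris: ΔP = 123; V ≈ 5.78 × 123^0.644 ≈ 128.18 kt.
Difference ≈ 75.44 − 128.18 = -52.74 → -53 kt.

-53 kt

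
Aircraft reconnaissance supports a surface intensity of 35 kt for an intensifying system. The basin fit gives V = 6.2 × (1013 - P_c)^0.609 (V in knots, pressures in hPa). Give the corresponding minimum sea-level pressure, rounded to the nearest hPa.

ΔP = (V / 6.2)^(1/0.609) = (35/6.2)^1.642.
35/6.2 = 5.645; 5.645^1.642 ≈ 17.15 hPa.
P_c = 1013 − 17.15 = 995.85 ≈ 996 hPa.

996 hPa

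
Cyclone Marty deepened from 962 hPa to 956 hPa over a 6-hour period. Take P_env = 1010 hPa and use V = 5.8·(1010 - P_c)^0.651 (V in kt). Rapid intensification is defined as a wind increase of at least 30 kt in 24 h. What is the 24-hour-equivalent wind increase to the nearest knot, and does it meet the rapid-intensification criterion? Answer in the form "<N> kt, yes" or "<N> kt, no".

V₁: ΔP = 48, V ≈ 5.8 × 48^0.651 ≈ 72.10 kt.
V₂: ΔP = 54, V ≈ 5.8 × 54^0.651 ≈ 77.84 kt.
ΔV over 6 h = 5.74 kt → 24 h equivalent = 5.74 × 24/6 ≈ 22.96 kt.
23 kt < 30 kt ⇒ not rapid intensification.

23 kt, no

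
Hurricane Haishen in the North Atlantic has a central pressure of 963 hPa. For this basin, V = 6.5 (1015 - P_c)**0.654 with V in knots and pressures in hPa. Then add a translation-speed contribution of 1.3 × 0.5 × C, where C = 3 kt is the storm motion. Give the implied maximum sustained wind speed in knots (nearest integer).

ΔP = 1015 − 963 = 52 hPa.
52^0.654 ≈ 13.252.
V ≈ 6.5 × 13.252 ≈ 86.1 kt.
Translation term: 1.3 × 0.5 × 3 = 1.95 kt.
Corrected V ≈ 88.05 kt → 88 kt.

88 kt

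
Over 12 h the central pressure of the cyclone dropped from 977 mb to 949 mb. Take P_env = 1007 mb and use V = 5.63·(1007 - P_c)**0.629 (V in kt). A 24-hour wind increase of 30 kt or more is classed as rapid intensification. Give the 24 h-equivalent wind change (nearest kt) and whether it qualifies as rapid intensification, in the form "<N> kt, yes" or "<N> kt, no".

49 kt, yes

V₁: ΔP = 30, V ≈ 5.63 × 30^0.629 ≈ 47.82 kt.
V₂: ΔP = 58, V ≈ 5.63 × 58^0.629 ≈ 72.39 kt.
ΔV over 12 h = 24.57 kt → 24 h equivalent = 24.57 × 24/12 ≈ 49.14 kt.
49 kt ≥ 30 kt ⇒ rapid intensification.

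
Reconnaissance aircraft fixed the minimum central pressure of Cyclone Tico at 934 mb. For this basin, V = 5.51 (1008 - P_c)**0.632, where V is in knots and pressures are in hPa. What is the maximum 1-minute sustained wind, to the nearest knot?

ΔP = 1008 − 934 = 74 mb.
74^0.632 ≈ 15.183.
V ≈ 5.51 × 15.183 ≈ 83.7 kt.

84 kt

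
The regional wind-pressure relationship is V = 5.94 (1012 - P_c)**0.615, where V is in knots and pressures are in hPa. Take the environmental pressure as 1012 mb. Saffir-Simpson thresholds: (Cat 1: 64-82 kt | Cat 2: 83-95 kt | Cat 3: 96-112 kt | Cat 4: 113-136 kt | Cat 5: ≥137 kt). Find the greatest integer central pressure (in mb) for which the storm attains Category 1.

Category 1 begins at V = 64 kt.
Required ΔP = (64/5.94)^(1/0.615) = 10.774^1.626 ≈ 47.72 mb.
P_c ≤ 1012 − 47.72 = 964.28, so the highest integer P_c is 964 mb.

964 mb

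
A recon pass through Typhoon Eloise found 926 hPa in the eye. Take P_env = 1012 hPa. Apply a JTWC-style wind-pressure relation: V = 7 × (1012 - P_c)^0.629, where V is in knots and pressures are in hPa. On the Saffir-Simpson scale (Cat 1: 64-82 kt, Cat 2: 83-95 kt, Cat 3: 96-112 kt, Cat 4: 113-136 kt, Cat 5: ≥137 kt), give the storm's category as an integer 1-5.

4

ΔP = 1012 − 926 = 86 hPa.
V ≈ 7 × 86^0.629 = 7 × 16.47 ≈ 115 kt.
115 kt falls in the Category 4 band.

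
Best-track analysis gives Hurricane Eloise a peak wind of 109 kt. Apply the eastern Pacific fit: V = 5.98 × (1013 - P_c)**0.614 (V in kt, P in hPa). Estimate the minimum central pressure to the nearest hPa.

900 hPa

ΔP = (V / 5.98)^(1/0.614) = (109/5.98)^1.629.
109/5.98 = 18.227; 18.227^1.629 ≈ 113.06 hPa.
P_c = 1013 − 113.06 = 899.94 ≈ 900 hPa.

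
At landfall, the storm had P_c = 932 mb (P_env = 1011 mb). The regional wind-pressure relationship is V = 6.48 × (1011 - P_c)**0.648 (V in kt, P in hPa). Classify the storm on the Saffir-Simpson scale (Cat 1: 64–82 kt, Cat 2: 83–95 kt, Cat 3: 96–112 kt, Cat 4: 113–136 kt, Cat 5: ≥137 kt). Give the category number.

ΔP = 1011 − 932 = 79 mb.
V ≈ 6.48 × 79^0.648 = 6.48 × 16.97 ≈ 110 kt.
110 kt falls in the Category 3 band.

3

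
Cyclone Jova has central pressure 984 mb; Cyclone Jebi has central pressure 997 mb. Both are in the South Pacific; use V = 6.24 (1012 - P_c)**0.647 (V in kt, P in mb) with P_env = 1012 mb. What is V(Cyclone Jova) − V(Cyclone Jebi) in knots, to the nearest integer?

Cyclone Jova: ΔP = 28; V ≈ 6.24 × 28^0.647 ≈ 53.89 kt.
Cyclone Jebi: ΔP = 15; V ≈ 6.24 × 15^0.647 ≈ 35.98 kt.
Difference ≈ 53.89 − 35.98 = 17.91 → 18 kt.

18 kt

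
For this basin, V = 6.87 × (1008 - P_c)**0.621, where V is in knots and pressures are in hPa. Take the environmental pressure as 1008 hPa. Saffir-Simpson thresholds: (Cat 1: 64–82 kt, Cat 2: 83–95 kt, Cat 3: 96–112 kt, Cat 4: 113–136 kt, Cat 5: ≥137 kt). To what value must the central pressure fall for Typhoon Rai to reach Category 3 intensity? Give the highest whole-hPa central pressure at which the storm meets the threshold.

938 hPa

Category 3 begins at V = 96 kt.
Required ΔP = (96/6.87)^(1/0.621) = 13.974^1.610 ≈ 69.87 hPa.
P_c ≤ 1008 − 69.87 = 938.13, so the highest integer P_c is 938 hPa.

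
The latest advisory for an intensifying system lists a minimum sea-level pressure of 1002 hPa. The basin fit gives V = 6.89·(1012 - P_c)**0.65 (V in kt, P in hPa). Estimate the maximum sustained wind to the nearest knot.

ΔP = 1012 − 1002 = 10 hPa.
10^0.65 ≈ 4.467.
V ≈ 6.89 × 4.467 ≈ 30.8 kt.

31 kt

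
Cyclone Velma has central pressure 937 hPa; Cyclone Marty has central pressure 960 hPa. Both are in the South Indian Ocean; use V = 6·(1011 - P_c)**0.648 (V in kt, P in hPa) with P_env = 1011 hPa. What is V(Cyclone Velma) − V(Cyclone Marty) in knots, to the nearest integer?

Cyclone Velma: ΔP = 74; V ≈ 6 × 74^0.648 ≈ 97.59 kt.
Cyclone Marty: ΔP = 51; V ≈ 6 × 51^0.648 ≈ 76.68 kt.
Difference ≈ 97.59 − 76.68 = 20.91 → 21 kt.

21 kt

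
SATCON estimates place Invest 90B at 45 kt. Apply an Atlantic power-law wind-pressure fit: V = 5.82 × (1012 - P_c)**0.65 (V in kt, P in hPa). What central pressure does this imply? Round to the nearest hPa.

ΔP = (V / 5.82)^(1/0.65) = (45/5.82)^1.538.
45/5.82 = 7.732; 7.732^1.538 ≈ 23.26 hPa.
P_c = 1012 − 23.26 = 988.74 ≈ 989 hPa.

989 hPa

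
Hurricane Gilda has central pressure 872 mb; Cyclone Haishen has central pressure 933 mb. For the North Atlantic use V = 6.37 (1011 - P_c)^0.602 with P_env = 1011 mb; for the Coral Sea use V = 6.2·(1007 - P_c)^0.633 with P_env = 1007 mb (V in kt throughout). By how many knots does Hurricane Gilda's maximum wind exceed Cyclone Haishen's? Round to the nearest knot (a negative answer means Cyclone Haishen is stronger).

Hurricane Gilda: ΔP = 139; V ≈ 6.37 × 139^0.602 ≈ 124.23 kt.
Cyclone Haishen: ΔP = 74; V ≈ 6.2 × 74^0.633 ≈ 94.54 kt.
Difference ≈ 124.23 − 94.54 = 29.69 → 30 kt.

30 kt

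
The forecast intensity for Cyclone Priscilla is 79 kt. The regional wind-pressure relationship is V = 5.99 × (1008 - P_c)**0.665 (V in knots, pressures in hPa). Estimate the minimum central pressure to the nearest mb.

960 mb

ΔP = (V / 5.99)^(1/0.665) = (79/5.99)^1.504.
79/5.99 = 13.189; 13.189^1.504 ≈ 48.36 mb.
P_c = 1008 − 48.36 = 959.64 ≈ 960 mb.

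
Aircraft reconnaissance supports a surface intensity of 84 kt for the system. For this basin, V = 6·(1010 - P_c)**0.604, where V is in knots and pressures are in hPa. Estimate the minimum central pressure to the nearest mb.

ΔP = (V / 6)^(1/0.604) = (84/6)^1.656.
84/6 = 14.000; 14.000^1.656 ≈ 78.99 mb.
P_c = 1010 − 78.99 = 931.01 ≈ 931 mb.

931 mb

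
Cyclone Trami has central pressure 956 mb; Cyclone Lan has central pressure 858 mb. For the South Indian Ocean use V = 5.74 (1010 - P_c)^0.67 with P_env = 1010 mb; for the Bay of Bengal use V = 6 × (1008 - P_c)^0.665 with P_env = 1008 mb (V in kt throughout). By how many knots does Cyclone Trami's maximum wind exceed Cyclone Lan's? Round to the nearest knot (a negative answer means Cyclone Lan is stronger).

Cyclone Trami: ΔP = 54; V ≈ 5.74 × 54^0.67 ≈ 83.10 kt.
Cyclone Lan: ΔP = 150; V ≈ 6 × 150^0.665 ≈ 167.98 kt.
Difference ≈ 83.10 − 167.98 = -84.88 → -85 kt.

-85 kt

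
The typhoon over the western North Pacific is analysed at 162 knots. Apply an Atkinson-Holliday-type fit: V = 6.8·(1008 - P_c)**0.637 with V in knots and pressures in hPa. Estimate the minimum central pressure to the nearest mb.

863 mb

ΔP = (V / 6.8)^(1/0.637) = (162/6.8)^1.570.
162/6.8 = 23.824; 23.824^1.570 ≈ 145.11 mb.
P_c = 1008 − 145.11 = 862.89 ≈ 863 mb.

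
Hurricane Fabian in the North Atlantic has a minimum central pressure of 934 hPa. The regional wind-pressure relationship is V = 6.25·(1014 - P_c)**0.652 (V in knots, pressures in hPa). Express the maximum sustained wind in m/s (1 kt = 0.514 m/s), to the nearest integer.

ΔP = 1014 − 934 = 80 hPa.
V ≈ 6.25 × 80^0.652 = 6.25 × 17.411 ≈ 108.816 kt.
108.816 × 0.514 ≈ 55.93 m/s → 56 m/s.

56 m/s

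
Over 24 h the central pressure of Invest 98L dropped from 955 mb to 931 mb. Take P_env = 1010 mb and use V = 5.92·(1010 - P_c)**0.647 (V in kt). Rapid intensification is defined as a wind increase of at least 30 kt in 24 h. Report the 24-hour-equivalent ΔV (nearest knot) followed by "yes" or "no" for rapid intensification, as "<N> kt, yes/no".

21 kt, no

V₁: ΔP = 55, V ≈ 5.92 × 55^0.647 ≈ 79.13 kt.
V₂: ΔP = 79, V ≈ 5.92 × 79^0.647 ≈ 100.02 kt.
ΔV over 24 h = 20.89 kt → 24 h equivalent = 20.89 × 24/24 ≈ 20.89 kt.
21 kt < 30 kt ⇒ not rapid intensification.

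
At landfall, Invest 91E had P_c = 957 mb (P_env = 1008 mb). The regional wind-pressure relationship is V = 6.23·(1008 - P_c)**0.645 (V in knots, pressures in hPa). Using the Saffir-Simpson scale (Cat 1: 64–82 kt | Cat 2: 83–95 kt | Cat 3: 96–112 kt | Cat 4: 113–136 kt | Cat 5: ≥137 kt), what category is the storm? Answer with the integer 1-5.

1

ΔP = 1008 − 957 = 51 mb.
V ≈ 6.23 × 51^0.645 = 6.23 × 12.63 ≈ 79 kt.
79 kt falls in the Category 1 band.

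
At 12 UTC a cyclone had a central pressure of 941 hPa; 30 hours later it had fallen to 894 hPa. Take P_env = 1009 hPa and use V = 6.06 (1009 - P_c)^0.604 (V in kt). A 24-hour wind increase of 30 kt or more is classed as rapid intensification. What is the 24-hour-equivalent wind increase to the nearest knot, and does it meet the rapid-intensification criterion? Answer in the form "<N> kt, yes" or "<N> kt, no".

V₁: ΔP = 68, V ≈ 6.06 × 68^0.604 ≈ 77.50 kt.
V₂: ΔP = 115, V ≈ 6.06 × 115^0.604 ≈ 106.45 kt.
ΔV over 30 h = 28.95 kt → 24 h equivalent = 28.95 × 24/30 ≈ 23.16 kt.
23 kt < 30 kt ⇒ not rapid intensification.

23 kt, no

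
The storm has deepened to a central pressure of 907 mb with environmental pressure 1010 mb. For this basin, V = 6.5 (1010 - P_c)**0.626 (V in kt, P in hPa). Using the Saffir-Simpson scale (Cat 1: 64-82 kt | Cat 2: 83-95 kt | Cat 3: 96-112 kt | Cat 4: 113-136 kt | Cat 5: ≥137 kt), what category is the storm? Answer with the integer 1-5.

4

ΔP = 1010 − 907 = 103 mb.
V ≈ 6.5 × 103^0.626 = 6.5 × 18.20 ≈ 118 kt.
118 kt falls in the Category 4 band.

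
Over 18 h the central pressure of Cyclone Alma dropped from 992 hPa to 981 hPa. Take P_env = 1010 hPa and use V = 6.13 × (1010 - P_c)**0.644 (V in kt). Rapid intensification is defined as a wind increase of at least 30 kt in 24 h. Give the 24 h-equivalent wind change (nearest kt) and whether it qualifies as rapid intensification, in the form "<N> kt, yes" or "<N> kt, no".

V₁: ΔP = 18, V ≈ 6.13 × 18^0.644 ≈ 39.43 kt.
V₂: ΔP = 29, V ≈ 6.13 × 29^0.644 ≈ 53.61 kt.
ΔV over 18 h = 14.18 kt → 24 h equivalent = 14.18 × 24/18 ≈ 18.91 kt.
19 kt < 30 kt ⇒ not rapid intensification.

19 kt, no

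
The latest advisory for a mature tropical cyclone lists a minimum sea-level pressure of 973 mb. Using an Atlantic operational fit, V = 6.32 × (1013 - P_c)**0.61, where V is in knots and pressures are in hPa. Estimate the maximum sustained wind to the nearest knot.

ΔP = 1013 − 973 = 40 mb.
40^0.61 ≈ 9.490.
V ≈ 6.32 × 9.490 ≈ 60.0 kt.

60 kt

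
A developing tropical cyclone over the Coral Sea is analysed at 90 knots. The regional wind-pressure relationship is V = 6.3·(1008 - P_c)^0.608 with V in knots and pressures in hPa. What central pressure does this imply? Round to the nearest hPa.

ΔP = (V / 6.3)^(1/0.608) = (90/6.3)^1.645.
90/6.3 = 14.286; 14.286^1.645 ≈ 79.34 hPa.
P_c = 1008 − 79.34 = 928.66 ≈ 929 hPa.

929 hPa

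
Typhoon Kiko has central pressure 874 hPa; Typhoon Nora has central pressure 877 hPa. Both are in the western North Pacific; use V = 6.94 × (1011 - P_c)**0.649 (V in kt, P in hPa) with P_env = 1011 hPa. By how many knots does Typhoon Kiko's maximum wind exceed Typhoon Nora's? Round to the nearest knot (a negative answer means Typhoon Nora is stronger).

Typhoon Kiko: ΔP = 137; V ≈ 6.94 × 137^0.649 ≈ 169.08 kt.
Typhoon Nora: ΔP = 134; V ≈ 6.94 × 134^0.649 ≈ 166.67 kt.
Difference ≈ 169.08 − 166.67 = 2.41 → 2 kt.

2 kt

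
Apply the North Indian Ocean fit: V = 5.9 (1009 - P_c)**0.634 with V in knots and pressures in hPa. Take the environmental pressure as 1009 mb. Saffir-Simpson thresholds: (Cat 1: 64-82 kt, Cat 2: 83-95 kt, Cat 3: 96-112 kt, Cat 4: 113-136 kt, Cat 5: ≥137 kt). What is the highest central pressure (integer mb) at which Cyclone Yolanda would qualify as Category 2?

Category 2 begins at V = 83 kt.
Required ΔP = (83/5.9)^(1/0.634) = 14.068^1.577 ≈ 64.73 mb.
P_c ≤ 1009 − 64.73 = 944.27, so the highest integer P_c is 944 mb.

944 mb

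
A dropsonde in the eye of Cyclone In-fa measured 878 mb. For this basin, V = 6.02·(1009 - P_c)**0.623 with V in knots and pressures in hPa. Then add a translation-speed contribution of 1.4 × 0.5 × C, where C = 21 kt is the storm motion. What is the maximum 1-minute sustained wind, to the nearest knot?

140 kt

ΔP = 1009 − 878 = 131 mb.
131^0.623 ≈ 20.848.
V ≈ 6.02 × 20.848 ≈ 125.5 kt.
Translation term: 1.4 × 0.5 × 21 = 14.7 kt.
Corrected V ≈ 140.2 kt → 140 kt.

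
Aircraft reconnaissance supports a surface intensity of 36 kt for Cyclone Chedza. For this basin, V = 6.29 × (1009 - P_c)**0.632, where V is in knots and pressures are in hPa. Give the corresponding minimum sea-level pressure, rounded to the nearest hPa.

ΔP = (V / 6.29)^(1/0.632) = (36/6.29)^1.582.
36/6.29 = 5.723; 5.723^1.582 ≈ 15.81 hPa.
P_c = 1009 − 15.81 = 993.19 ≈ 993 hPa.

993 hPa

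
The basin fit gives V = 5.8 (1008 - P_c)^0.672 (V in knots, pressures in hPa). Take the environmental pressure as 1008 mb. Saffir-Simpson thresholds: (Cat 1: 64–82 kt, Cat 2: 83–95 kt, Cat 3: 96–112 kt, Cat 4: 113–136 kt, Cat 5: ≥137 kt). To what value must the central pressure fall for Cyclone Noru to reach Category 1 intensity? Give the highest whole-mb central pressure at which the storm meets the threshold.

972 mb

Category 1 begins at V = 64 kt.
Required ΔP = (64/5.8)^(1/0.672) = 11.034^1.488 ≈ 35.62 mb.
P_c ≤ 1008 − 35.62 = 972.38, so the highest integer P_c is 972 mb.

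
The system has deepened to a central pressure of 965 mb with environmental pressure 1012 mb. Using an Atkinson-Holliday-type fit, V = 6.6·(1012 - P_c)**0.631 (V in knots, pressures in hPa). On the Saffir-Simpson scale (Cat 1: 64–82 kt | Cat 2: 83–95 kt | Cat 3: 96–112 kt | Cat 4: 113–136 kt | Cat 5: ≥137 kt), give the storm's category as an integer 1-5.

ΔP = 1012 − 965 = 47 mb.
V ≈ 6.6 × 47^0.631 = 6.6 × 11.35 ≈ 75 kt.
75 kt falls in the Category 1 band.

1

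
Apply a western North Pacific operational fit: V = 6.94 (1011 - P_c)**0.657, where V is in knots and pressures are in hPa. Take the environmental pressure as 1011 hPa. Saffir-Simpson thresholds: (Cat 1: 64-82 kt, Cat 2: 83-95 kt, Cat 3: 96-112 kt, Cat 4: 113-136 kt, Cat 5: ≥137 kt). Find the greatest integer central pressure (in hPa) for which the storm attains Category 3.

956 hPa

Category 3 begins at V = 96 kt.
Required ΔP = (96/6.94)^(1/0.657) = 13.833^1.522 ≈ 54.52 hPa.
P_c ≤ 1011 − 54.52 = 956.48, so the highest integer P_c is 956 hPa.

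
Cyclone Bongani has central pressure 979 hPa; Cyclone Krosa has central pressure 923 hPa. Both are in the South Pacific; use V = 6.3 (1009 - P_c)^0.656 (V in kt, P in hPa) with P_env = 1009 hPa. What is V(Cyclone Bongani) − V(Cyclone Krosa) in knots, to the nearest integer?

-58 kt

Cyclone Bongani: ΔP = 30; V ≈ 6.3 × 30^0.656 ≈ 58.66 kt.
Cyclone Krosa: ΔP = 86; V ≈ 6.3 × 86^0.656 ≈ 117.05 kt.
Difference ≈ 58.66 − 117.05 = -58.39 → -58 kt.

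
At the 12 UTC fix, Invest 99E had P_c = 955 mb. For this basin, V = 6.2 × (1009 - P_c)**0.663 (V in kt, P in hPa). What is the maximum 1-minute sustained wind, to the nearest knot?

ΔP = 1009 − 955 = 54 mb.
54^0.663 ≈ 14.079.
V ≈ 6.2 × 14.079 ≈ 87.3 kt.

87 kt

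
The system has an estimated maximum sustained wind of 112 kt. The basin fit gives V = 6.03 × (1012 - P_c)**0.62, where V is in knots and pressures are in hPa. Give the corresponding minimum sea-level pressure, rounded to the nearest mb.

901 mb

ΔP = (V / 6.03)^(1/0.62) = (112/6.03)^1.613.
112/6.03 = 18.574; 18.574^1.613 ≈ 111.33 mb.
P_c = 1012 − 111.33 = 900.67 ≈ 901 mb.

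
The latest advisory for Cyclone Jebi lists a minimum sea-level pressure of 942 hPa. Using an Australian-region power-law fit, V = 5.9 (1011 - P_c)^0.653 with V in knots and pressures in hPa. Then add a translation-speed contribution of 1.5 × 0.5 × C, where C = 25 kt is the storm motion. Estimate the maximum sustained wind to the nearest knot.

112 kt

ΔP = 1011 − 942 = 69 hPa.
69^0.653 ≈ 15.877.
V ≈ 5.9 × 15.877 ≈ 93.7 kt.
Translation term: 1.5 × 0.5 × 25 = 18.75 kt.
Corrected V ≈ 112.45 kt → 112 kt.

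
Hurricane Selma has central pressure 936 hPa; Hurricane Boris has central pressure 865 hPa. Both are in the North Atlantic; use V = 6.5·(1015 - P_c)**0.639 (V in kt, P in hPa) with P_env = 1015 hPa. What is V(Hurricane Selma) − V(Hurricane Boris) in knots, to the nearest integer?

Hurricane Selma: ΔP = 79; V ≈ 6.5 × 79^0.639 ≈ 106.05 kt.
Hurricane Boris: ΔP = 150; V ≈ 6.5 × 150^0.639 ≈ 159.75 kt.
Difference ≈ 106.05 − 159.75 = -53.70 → -54 kt.

-54 kt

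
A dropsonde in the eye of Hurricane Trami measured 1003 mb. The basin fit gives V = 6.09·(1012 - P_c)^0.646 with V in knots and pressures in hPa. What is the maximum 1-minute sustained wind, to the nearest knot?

25 kt

ΔP = 1012 − 1003 = 9 mb.
9^0.646 ≈ 4.135.
V ≈ 6.09 × 4.135 ≈ 25.2 kt.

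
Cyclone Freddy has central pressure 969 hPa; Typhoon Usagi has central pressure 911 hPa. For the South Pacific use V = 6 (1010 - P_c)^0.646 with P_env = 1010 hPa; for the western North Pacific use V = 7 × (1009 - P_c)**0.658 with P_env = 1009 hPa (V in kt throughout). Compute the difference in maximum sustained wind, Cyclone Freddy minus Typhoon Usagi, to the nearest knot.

-77 kt

Cyclone Freddy: ΔP = 41; V ≈ 6 × 41^0.646 ≈ 66.07 kt.
Typhoon Usagi: ΔP = 98; V ≈ 7 × 98^0.658 ≈ 143.00 kt.
Difference ≈ 66.07 − 143.00 = -76.93 → -77 kt.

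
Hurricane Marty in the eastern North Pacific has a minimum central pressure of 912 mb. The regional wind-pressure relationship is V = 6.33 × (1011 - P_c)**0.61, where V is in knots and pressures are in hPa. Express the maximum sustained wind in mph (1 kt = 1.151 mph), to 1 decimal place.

ΔP = 1011 − 912 = 99 mb.
V ≈ 6.33 × 99^0.61 = 6.33 × 16.494 ≈ 104.410 kt.
104.410 × 1.151 ≈ 120.18 mph → 120.2 mph.

120.2 mph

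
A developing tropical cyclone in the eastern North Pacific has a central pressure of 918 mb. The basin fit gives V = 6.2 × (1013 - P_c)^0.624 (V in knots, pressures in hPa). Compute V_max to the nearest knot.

ΔP = 1013 − 918 = 95 mb.
95^0.624 ≈ 17.144.
V ≈ 6.2 × 17.144 ≈ 106.3 kt.

106 kt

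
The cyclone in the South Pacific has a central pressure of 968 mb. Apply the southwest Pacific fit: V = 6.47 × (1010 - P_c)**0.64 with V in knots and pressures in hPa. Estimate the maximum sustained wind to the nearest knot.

ΔP = 1010 − 968 = 42 mb.
42^0.64 ≈ 10.937.
V ≈ 6.47 × 10.937 ≈ 70.8 kt.

71 kt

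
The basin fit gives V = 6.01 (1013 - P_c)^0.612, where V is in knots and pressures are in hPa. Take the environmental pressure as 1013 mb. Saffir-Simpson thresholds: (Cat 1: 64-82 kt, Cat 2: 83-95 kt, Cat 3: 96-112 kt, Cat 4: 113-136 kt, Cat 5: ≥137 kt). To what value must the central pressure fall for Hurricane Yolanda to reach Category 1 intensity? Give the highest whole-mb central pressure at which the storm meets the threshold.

Category 1 begins at V = 64 kt.
Required ΔP = (64/6.01)^(1/0.612) = 10.649^1.634 ≈ 47.71 mb.
P_c ≤ 1013 − 47.71 = 965.29, so the highest integer P_c is 965 mb.

965 mb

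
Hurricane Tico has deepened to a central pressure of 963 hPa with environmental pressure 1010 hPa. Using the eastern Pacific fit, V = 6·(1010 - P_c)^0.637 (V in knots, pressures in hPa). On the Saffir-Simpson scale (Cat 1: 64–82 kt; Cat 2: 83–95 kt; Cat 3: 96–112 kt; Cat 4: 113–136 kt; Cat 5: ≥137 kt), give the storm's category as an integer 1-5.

1

ΔP = 1010 − 963 = 47 hPa.
V ≈ 6 × 47^0.637 = 6 × 11.62 ≈ 70 kt.
70 kt falls in the Category 1 band.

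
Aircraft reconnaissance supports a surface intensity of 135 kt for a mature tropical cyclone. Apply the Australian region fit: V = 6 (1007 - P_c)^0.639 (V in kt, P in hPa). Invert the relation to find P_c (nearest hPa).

876 hPa

ΔP = (V / 6)^(1/0.639) = (135/6)^1.565.
135/6 = 22.500; 22.500^1.565 ≈ 130.64 hPa.
P_c = 1007 − 130.64 = 876.36 ≈ 876 hPa.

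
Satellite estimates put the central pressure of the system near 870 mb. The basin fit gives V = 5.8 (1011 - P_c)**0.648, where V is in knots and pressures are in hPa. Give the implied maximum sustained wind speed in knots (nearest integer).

143 kt

ΔP = 1011 − 870 = 141 mb.
141^0.648 ≈ 24.700.
V ≈ 5.8 × 24.700 ≈ 143.3 kt.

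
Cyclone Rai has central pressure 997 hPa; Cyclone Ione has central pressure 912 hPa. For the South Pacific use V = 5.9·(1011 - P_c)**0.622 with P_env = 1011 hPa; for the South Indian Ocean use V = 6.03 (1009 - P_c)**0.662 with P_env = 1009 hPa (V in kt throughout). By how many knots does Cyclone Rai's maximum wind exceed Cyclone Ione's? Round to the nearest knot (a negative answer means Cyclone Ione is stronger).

Cyclone Rai: ΔP = 14; V ≈ 5.9 × 14^0.622 ≈ 30.46 kt.
Cyclone Ione: ΔP = 97; V ≈ 6.03 × 97^0.662 ≈ 124.61 kt.
Difference ≈ 30.46 − 124.61 = -94.15 → -94 kt.

-94 kt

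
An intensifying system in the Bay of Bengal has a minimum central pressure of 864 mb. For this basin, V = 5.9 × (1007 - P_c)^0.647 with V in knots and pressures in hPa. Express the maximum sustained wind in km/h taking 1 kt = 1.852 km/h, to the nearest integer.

ΔP = 1007 − 864 = 143 mb.
V ≈ 5.9 × 143^0.647 = 5.9 × 24.803 ≈ 146.337 kt.
146.337 × 1.852 ≈ 271.02 km/h → 271 km/h.

271 km/h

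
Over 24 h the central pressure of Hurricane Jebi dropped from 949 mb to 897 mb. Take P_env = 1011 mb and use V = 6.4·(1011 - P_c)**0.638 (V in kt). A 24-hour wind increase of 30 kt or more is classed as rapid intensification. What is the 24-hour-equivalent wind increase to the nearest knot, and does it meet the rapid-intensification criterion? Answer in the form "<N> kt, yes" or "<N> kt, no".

V₁: ΔP = 62, V ≈ 6.4 × 62^0.638 ≈ 89.07 kt.
V₂: ΔP = 114, V ≈ 6.4 × 114^0.638 ≈ 131.37 kt.
ΔV over 24 h = 42.30 kt → 24 h equivalent = 42.30 × 24/24 ≈ 42.30 kt.
42 kt ≥ 30 kt ⇒ rapid intensification.

42 kt, yes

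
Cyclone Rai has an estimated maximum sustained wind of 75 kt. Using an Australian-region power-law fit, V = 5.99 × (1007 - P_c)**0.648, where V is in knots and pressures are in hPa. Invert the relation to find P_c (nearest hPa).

ΔP = (V / 5.99)^(1/0.648) = (75/5.99)^1.543.
75/5.99 = 12.521; 12.521^1.543 ≈ 49.42 hPa.
P_c = 1007 − 49.42 = 957.58 ≈ 958 hPa.

958 hPa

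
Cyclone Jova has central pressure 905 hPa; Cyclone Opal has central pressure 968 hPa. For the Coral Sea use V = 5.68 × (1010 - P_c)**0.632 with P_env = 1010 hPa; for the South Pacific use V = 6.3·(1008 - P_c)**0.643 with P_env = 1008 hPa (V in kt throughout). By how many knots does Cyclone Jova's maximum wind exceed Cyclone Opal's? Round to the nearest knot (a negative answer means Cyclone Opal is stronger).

40 kt

Cyclone Jova: ΔP = 105; V ≈ 5.68 × 105^0.632 ≈ 107.58 kt.
Cyclone Opal: ΔP = 40; V ≈ 6.3 × 40^0.643 ≈ 67.53 kt.
Difference ≈ 107.58 − 67.53 = 40.05 → 40 kt.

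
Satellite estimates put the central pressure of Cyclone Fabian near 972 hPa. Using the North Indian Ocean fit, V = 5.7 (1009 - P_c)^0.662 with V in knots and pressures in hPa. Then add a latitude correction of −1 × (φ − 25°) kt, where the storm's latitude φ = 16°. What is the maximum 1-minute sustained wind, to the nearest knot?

71 kt

ΔP = 1009 − 972 = 37 hPa.
37^0.662 ≈ 10.918.
V ≈ 5.7 × 10.918 ≈ 62.2 kt.
Latitude correction: −1 × (16 − 25) = 9 kt.
Corrected V ≈ 71.2 kt → 71 kt.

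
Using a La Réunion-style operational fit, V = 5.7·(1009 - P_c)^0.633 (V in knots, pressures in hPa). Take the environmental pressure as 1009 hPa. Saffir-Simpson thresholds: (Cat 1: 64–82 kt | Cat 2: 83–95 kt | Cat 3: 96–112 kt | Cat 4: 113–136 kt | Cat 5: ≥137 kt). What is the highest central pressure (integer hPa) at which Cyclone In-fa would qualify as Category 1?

Category 1 begins at V = 64 kt.
Required ΔP = (64/5.7)^(1/0.633) = 11.228^1.580 ≈ 45.63 hPa.
P_c ≤ 1009 − 45.63 = 963.37, so the highest integer P_c is 963 hPa.

963 hPa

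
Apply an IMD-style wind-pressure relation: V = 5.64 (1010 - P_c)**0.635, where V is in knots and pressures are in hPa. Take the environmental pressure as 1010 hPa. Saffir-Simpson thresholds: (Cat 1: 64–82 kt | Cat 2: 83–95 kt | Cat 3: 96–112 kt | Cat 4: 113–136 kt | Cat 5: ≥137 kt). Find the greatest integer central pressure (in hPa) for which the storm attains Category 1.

Category 1 begins at V = 64 kt.
Required ΔP = (64/5.64)^(1/0.635) = 11.348^1.575 ≈ 45.84 hPa.
P_c ≤ 1010 − 45.84 = 964.16, so the highest integer P_c is 964 hPa.

964 hPa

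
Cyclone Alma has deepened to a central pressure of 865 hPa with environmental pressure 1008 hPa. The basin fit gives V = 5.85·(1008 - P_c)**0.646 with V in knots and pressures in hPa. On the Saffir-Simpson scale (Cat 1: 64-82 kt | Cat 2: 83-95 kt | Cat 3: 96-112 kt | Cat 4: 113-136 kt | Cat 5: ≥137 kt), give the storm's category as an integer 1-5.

ΔP = 1008 − 865 = 143 hPa.
V ≈ 5.85 × 143^0.646 = 5.85 × 24.68 ≈ 144 kt.
144 kt falls in the Category 5 band.

5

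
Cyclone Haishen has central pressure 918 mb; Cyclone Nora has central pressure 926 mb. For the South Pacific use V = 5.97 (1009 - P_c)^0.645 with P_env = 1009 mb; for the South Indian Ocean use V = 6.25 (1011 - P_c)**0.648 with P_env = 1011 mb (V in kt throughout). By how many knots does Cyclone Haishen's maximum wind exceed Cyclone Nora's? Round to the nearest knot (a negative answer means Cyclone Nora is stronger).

-2 kt

Cyclone Haishen: ΔP = 91; V ≈ 5.97 × 91^0.645 ≈ 109.54 kt.
Cyclone Nora: ΔP = 85; V ≈ 6.25 × 85^0.648 ≈ 111.21 kt.
Difference ≈ 109.54 − 111.21 = -1.67 → -2 kt.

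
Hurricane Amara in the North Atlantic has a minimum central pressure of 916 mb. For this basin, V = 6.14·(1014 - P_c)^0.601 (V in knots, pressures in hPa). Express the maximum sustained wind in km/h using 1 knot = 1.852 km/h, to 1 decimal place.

178.9 km/h

ΔP = 1014 − 916 = 98 mb.
V ≈ 6.14 × 98^0.601 = 6.14 × 15.730 ≈ 96.582 kt.
96.582 × 1.852 ≈ 178.87 km/h → 178.9 km/h.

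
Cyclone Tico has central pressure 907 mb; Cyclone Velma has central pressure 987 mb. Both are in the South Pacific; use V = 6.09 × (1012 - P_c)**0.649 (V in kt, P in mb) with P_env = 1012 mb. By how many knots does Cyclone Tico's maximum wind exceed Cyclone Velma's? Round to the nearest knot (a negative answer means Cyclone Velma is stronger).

76 kt

Cyclone Tico: ΔP = 105; V ≈ 6.09 × 105^0.649 ≈ 124.84 kt.
Cyclone Velma: ΔP = 25; V ≈ 6.09 × 25^0.649 ≈ 49.19 kt.
Difference ≈ 124.84 − 49.19 = 75.65 → 76 kt.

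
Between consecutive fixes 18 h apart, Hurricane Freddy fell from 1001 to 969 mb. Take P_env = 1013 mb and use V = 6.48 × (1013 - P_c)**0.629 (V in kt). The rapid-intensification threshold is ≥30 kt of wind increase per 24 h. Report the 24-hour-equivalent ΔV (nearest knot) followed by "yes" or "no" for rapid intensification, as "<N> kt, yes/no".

V₁: ΔP = 12, V ≈ 6.48 × 12^0.629 ≈ 30.93 kt.
V₂: ΔP = 44, V ≈ 6.48 × 44^0.629 ≈ 70.03 kt.
ΔV over 18 h = 39.10 kt → 24 h equivalent = 39.10 × 24/18 ≈ 52.13 kt.
52 kt ≥ 30 kt ⇒ rapid intensification.

52 kt, yes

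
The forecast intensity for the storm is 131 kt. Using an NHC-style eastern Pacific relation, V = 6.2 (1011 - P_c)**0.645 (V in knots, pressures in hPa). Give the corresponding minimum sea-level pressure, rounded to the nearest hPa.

ΔP = (V / 6.2)^(1/0.645) = (131/6.2)^1.550.
131/6.2 = 21.129; 21.129^1.550 ≈ 113.26 hPa.
P_c = 1011 − 113.26 = 897.74 ≈ 898 hPa.

898 hPa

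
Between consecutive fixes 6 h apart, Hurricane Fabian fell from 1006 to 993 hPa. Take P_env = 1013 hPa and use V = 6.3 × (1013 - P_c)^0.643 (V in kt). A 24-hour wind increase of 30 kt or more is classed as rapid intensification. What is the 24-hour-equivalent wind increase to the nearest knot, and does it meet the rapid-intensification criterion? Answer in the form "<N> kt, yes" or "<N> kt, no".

V₁: ΔP = 7, V ≈ 6.3 × 7^0.643 ≈ 22.02 kt.
V₂: ΔP = 20, V ≈ 6.3 × 20^0.643 ≈ 43.24 kt.
ΔV over 6 h = 21.22 kt → 24 h equivalent = 21.22 × 24/6 ≈ 84.88 kt.
85 kt ≥ 30 kt ⇒ rapid intensification.

85 kt, yes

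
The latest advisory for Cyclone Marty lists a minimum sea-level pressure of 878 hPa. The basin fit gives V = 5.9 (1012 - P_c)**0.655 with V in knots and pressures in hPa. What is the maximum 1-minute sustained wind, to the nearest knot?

ΔP = 1012 − 878 = 134 hPa.
134^0.655 ≈ 24.732.
V ≈ 5.9 × 24.732 ≈ 145.9 kt.

146 kt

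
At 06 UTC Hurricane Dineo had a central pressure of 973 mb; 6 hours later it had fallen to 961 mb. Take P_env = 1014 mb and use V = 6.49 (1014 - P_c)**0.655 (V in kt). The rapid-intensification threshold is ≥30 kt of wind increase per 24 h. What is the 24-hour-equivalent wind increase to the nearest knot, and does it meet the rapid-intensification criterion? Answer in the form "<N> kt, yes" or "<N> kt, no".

54 kt, yes

V₁: ΔP = 41, V ≈ 6.49 × 41^0.655 ≈ 73.90 kt.
V₂: ΔP = 53, V ≈ 6.49 × 53^0.655 ≈ 87.43 kt.
ΔV over 6 h = 13.53 kt → 24 h equivalent = 13.53 × 24/6 ≈ 54.12 kt.
54 kt ≥ 30 kt ⇒ rapid intensification.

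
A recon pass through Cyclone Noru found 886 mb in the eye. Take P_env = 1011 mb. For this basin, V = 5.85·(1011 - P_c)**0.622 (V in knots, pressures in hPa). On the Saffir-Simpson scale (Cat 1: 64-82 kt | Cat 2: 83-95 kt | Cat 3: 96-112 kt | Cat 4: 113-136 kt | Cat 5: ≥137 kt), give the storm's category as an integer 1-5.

ΔP = 1011 − 886 = 125 mb.
V ≈ 5.85 × 125^0.622 = 5.85 × 20.15 ≈ 118 kt.
118 kt falls in the Category 4 band.

4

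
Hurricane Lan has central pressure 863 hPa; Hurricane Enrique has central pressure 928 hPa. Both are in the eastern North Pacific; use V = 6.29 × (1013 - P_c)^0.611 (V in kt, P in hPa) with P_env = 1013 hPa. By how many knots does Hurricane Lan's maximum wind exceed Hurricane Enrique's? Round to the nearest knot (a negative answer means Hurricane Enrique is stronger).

Hurricane Lan: ΔP = 150; V ≈ 6.29 × 150^0.611 ≈ 134.35 kt.
Hurricane Enrique: ΔP = 85; V ≈ 6.29 × 85^0.611 ≈ 94.96 kt.
Difference ≈ 134.35 − 94.96 = 39.39 → 39 kt.

39 kt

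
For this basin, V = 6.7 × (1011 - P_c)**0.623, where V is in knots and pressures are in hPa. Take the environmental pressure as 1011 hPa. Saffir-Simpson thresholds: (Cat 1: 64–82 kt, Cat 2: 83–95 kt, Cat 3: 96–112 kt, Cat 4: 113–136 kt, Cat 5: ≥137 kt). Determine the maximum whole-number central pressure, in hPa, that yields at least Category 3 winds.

Category 3 begins at V = 96 kt.
Required ΔP = (96/6.7)^(1/0.623) = 14.328^1.605 ≈ 71.76 hPa.
P_c ≤ 1011 − 71.76 = 939.24, so the highest integer P_c is 939 hPa.

939 hPa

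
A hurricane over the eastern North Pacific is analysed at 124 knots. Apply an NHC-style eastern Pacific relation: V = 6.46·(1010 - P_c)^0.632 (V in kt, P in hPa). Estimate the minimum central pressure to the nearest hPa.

903 hPa

ΔP = (V / 6.46)^(1/0.632) = (124/6.46)^1.582.
124/6.46 = 19.195; 19.195^1.582 ≈ 107.24 hPa.
P_c = 1010 − 107.24 = 902.76 ≈ 903 hPa.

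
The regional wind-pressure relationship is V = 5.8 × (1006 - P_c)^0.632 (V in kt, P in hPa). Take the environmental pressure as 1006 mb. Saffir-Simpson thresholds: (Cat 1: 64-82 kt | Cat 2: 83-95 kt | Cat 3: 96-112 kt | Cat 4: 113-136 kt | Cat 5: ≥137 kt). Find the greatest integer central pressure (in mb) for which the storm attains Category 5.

Category 5 begins at V = 137 kt.
Required ΔP = (137/5.8)^(1/0.632) = 23.621^1.582 ≈ 148.91 mb.
P_c ≤ 1006 − 148.91 = 857.09, so the highest integer P_c is 857 mb.

857 mb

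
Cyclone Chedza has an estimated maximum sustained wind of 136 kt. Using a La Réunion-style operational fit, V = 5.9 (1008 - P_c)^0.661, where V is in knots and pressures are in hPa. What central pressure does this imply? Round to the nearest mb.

893 mb

ΔP = (V / 5.9)^(1/0.661) = (136/5.9)^1.513.
136/5.9 = 23.051; 23.051^1.513 ≈ 115.23 mb.
P_c = 1008 − 115.23 = 892.77 ≈ 893 mb.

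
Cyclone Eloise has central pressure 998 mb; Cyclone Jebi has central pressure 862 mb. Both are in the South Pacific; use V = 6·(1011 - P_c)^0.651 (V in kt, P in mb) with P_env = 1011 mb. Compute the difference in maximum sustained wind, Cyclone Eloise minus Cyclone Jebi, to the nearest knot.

-124 kt

Cyclone Eloise: ΔP = 13; V ≈ 6 × 13^0.651 ≈ 31.87 kt.
Cyclone Jebi: ΔP = 149; V ≈ 6 × 149^0.651 ≈ 155.92 kt.
Difference ≈ 31.87 − 155.92 = -124.05 → -124 kt.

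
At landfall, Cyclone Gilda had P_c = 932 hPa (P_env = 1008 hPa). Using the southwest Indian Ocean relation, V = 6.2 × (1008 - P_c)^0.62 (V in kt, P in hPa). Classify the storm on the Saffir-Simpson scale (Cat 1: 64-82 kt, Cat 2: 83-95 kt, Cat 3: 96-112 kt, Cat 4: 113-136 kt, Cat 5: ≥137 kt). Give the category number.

ΔP = 1008 − 932 = 76 hPa.
V ≈ 6.2 × 76^0.62 = 6.2 × 14.66 ≈ 91 kt.
91 kt falls in the Category 2 band.

2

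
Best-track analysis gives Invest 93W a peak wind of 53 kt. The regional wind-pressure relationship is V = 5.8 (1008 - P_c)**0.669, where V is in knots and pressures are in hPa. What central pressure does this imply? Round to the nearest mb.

ΔP = (V / 5.8)^(1/0.669) = (53/5.8)^1.495.
53/5.8 = 9.138; 9.138^1.495 ≈ 27.31 mb.
P_c = 1008 − 27.31 = 980.69 ≈ 981 mb.

981 mb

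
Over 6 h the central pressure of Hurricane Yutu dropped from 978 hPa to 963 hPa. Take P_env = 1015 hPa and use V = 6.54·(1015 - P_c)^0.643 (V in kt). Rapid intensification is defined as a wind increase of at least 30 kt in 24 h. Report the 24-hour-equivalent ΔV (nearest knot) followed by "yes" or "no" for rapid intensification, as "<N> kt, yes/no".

V₁: ΔP = 37, V ≈ 6.54 × 37^0.643 ≈ 66.67 kt.
V₂: ΔP = 52, V ≈ 6.54 × 52^0.643 ≈ 82.98 kt.
ΔV over 6 h = 16.31 kt → 24 h equivalent = 16.31 × 24/6 ≈ 65.24 kt.
65 kt ≥ 30 kt ⇒ rapid intensification.

65 kt, yes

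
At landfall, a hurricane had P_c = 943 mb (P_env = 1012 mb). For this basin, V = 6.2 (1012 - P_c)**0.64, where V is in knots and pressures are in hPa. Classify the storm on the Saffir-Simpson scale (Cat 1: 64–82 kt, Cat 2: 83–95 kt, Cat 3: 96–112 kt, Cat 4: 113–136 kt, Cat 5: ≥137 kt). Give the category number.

ΔP = 1012 − 943 = 69 mb.
V ≈ 6.2 × 69^0.64 = 6.2 × 15.03 ≈ 93 kt.
93 kt falls in the Category 2 band.

2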